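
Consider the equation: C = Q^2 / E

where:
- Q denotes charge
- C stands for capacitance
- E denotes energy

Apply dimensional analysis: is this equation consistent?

Yes

Q (charge) has dimensions [I T].
C (capacitance) has dimensions [I^2 L^-2 M^-1 T^4].
E (energy) has dimensions [L^2 M T^-2].

Left side: [I^2 L^-2 M^-1 T^4]
Right side: [I^2 L^-2 M^-1 T^4]

Both sides have the same dimensions, so the equation is dimensionally consistent.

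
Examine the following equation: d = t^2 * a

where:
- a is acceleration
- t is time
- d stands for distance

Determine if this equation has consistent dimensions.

Yes

a (acceleration) has dimensions [L T^-2].
t (time) has dimensions [T].
d (distance) has dimensions [L].

Left side: [L]
Right side: [L]

Both sides have the same dimensions, so the equation is dimensionally consistent.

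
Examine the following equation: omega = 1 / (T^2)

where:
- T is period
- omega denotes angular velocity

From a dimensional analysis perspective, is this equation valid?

No

T (period) has dimensions [T].
omega (angular velocity) has dimensions [T^-1].

Left side: [T^-1]
Right side: [T^-2]

The two sides have different dimensions, so the equation is NOT dimensionally consistent.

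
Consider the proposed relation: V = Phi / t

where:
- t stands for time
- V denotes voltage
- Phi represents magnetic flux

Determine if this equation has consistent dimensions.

Yes

t (time) has dimensions [T].
V (voltage) has dimensions [I^-1 L^2 M T^-3].
Phi (magnetic flux) has dimensions [I^-1 L^2 M T^-2].

Left side: [I^-1 L^2 M T^-3]
Right side: [I^-1 L^2 M T^-3]

Both sides have the same dimensions, so the equation is dimensionally consistent.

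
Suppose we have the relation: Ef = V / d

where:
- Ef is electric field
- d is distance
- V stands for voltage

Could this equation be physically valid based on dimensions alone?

Yes

Ef (electric field) has dimensions [I^-1 L M T^-3].
d (distance) has dimensions [L].
V (voltage) has dimensions [I^-1 L^2 M T^-3].

Left side: [I^-1 L M T^-3]
Right side: [I^-1 L M T^-3]

Both sides have the same dimensions, so the equation is dimensionally consistent.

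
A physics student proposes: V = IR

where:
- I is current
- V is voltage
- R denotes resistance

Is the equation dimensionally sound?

Yes

I (current) has dimensions [I].
V (voltage) has dimensions [I^-1 L^2 M T^-3].
R (resistance) has dimensions [I^-2 L^2 M T^-3].

Left side: [I^-1 L^2 M T^-3]
Right side: [I^-1 L^2 M T^-3]

Both sides have the same dimensions, so the equation is dimensionally consistent.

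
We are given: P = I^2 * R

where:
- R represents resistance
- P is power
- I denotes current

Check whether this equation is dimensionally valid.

Yes

R (resistance) has dimensions [I^-2 L^2 M T^-3].
P (power) has dimensions [L^2 M T^-3].
I (current) has dimensions [I].

Left side: [L^2 M T^-3]
Right side: [L^2 M T^-3]

Both sides have the same dimensions, so the equation is dimensionally consistent.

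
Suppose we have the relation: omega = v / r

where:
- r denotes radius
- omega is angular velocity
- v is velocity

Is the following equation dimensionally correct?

Yes

r (radius) has dimensions [L].
omega (angular velocity) has dimensions [T^-1].
v (velocity) has dimensions [L T^-1].

Left side: [T^-1]
Right side: [T^-1]

Both sides have the same dimensions, so the equation is dimensionally consistent.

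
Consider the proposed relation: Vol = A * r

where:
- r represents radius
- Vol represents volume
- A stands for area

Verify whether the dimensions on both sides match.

Yes

r (radius) has dimensions [L].
Vol (volume) has dimensions [L^3].
A (area) has dimensions [L^2].

Left side: [L^3]
Right side: [L^3]

Both sides have the same dimensions, so the equation is dimensionally consistent.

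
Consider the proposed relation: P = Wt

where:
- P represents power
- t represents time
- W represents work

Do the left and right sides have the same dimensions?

No

P (power) has dimensions [L^2 M T^-3].
t (time) has dimensions [T].
W (work) has dimensions [L^2 M T^-2].

Left side: [L^2 M T^-3]
Right side: [L^2 M T^-1]

The two sides have different dimensions, so the equation is NOT dimensionally consistent.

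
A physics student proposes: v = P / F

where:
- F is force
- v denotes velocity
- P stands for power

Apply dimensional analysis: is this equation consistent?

Yes

F (force) has dimensions [L M T^-2].
v (velocity) has dimensions [L T^-1].
P (power) has dimensions [L^2 M T^-3].

Left side: [L T^-1]
Right side: [L T^-1]

Both sides have the same dimensions, so the equation is dimensionally consistent.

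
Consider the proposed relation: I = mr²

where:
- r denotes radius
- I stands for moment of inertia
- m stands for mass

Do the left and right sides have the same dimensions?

Yes

r (radius) has dimensions [L].
I (moment of inertia) has dimensions [L^2 M].
m (mass) has dimensions [M].

Left side: [L^2 M]
Right side: [L^2 M]

Both sides have the same dimensions, so the equation is dimensionally consistent.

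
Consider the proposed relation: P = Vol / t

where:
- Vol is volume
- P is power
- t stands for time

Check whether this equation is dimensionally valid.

No

Vol (volume) has dimensions [L^3].
P (power) has dimensions [L^2 M T^-3].
t (time) has dimensions [T].

Left side: [L^2 M T^-3]
Right side: [L^3 T^-1]

The two sides have different dimensions, so the equation is NOT dimensionally consistent.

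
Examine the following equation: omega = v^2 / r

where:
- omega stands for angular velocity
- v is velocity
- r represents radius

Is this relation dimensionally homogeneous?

No

omega (angular velocity) has dimensions [T^-1].
v (velocity) has dimensions [L T^-1].
r (radius) has dimensions [L].

Left side: [T^-1]
Right side: [L T^-2]

The two sides have different dimensions, so the equation is NOT dimensionally consistent.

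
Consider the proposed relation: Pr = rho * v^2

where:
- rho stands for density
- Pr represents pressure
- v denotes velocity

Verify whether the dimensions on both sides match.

Yes

rho (density) has dimensions [L^-3 M].
Pr (pressure) has dimensions [L^-1 M T^-2].
v (velocity) has dimensions [L T^-1].

Left side: [L^-1 M T^-2]
Right side: [L^-1 M T^-2]

Both sides have the same dimensions, so the equation is dimensionally consistent.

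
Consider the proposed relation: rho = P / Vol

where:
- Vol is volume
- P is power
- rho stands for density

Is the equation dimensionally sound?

No

Vol (volume) has dimensions [L^3].
P (power) has dimensions [L^2 M T^-3].
rho (density) has dimensions [L^-3 M].

Left side: [L^-3 M]
Right side: [L^-1 M T^-3]

The two sides have different dimensions, so the equation is NOT dimensionally consistent.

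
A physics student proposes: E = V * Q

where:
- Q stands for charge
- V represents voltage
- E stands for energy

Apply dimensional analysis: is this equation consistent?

Yes

Q (charge) has dimensions [I T].
V (voltage) has dimensions [I^-1 L^2 M T^-3].
E (energy) has dimensions [L^2 M T^-2].

Left side: [L^2 M T^-2]
Right side: [L^2 M T^-2]

Both sides have the same dimensions, so the equation is dimensionally consistent.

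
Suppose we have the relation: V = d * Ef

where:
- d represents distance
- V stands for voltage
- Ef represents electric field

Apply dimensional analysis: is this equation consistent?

Yes

d (distance) has dimensions [L].
V (voltage) has dimensions [I^-1 L^2 M T^-3].
Ef (electric field) has dimensions [I^-1 L M T^-3].

Left side: [I^-1 L^2 M T^-3]
Right side: [I^-1 L^2 M T^-3]

Both sides have the same dimensions, so the equation is dimensionally consistent.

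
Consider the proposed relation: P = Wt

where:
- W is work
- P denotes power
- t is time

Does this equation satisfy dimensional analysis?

No

W (work) has dimensions [L^2 M T^-2].
P (power) has dimensions [L^2 M T^-3].
t (time) has dimensions [T].

Left side: [L^2 M T^-3]
Right side: [L^2 M T^-1]

The two sides have different dimensions, so the equation is NOT dimensionally consistent.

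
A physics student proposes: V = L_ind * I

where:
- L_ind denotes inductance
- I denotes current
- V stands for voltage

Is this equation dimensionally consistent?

No

L_ind (inductance) has dimensions [I^-2 L^2 M T^-2].
I (current) has dimensions [I].
V (voltage) has dimensions [I^-1 L^2 M T^-3].

Left side: [I^-1 L^2 M T^-3]
Right side: [I^-1 L^2 M T^-2]

The two sides have different dimensions, so the equation is NOT dimensionally consistent.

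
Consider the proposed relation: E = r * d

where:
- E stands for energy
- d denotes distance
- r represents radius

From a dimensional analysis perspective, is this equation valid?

No

E (energy) has dimensions [L^2 M T^-2].
d (distance) has dimensions [L].
r (radius) has dimensions [L].

Left side: [L^2 M T^-2]
Right side: [L^2]

The two sides have different dimensions, so the equation is NOT dimensionally consistent.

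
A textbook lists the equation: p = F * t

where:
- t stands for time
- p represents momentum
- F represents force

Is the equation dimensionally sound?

Yes

t (time) has dimensions [T].
p (momentum) has dimensions [L M T^-1].
F (force) has dimensions [L M T^-2].

Left side: [L M T^-1]
Right side: [L M T^-1]

Both sides have the same dimensions, so the equation is dimensionally consistent.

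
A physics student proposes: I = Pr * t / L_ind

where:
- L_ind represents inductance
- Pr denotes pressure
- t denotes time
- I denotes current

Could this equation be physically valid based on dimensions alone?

No

L_ind (inductance) has dimensions [I^-2 L^2 M T^-2].
Pr (pressure) has dimensions [L^-1 M T^-2].
t (time) has dimensions [T].
I (current) has dimensions [I].

Left side: [I]
Right side: [I^2 L^-3 T]

The two sides have different dimensions, so the equation is NOT dimensionally consistent.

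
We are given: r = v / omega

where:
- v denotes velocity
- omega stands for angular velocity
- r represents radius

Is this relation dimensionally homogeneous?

Yes

v (velocity) has dimensions [L T^-1].
omega (angular velocity) has dimensions [T^-1].
r (radius) has dimensions [L].

Left side: [L]
Right side: [L]

Both sides have the same dimensions, so the equation is dimensionally consistent.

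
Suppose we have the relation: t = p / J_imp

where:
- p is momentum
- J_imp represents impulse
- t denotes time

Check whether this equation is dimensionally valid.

No

p (momentum) has dimensions [L M T^-1].
J_imp (impulse) has dimensions [L M T^-1].
t (time) has dimensions [T].

Left side: [T]
Right side: [dimensionless]

The two sides have different dimensions, so the equation is NOT dimensionally consistent.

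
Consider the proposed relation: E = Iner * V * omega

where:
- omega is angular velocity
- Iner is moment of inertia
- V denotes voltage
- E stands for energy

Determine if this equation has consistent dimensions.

No

omega (angular velocity) has dimensions [T^-1].
Iner (moment of inertia) has dimensions [L^2 M].
V (voltage) has dimensions [I^-1 L^2 M T^-3].
E (energy) has dimensions [L^2 M T^-2].

Left side: [L^2 M T^-2]
Right side: [I^-1 L^4 M^2 T^-4]

The two sides have different dimensions, so the equation is NOT dimensionally consistent.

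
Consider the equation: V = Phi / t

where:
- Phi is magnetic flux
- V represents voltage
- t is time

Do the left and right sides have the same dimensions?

Yes

Phi (magnetic flux) has dimensions [I^-1 L^2 M T^-2].
V (voltage) has dimensions [I^-1 L^2 M T^-3].
t (time) has dimensions [T].

Left side: [I^-1 L^2 M T^-3]
Right side: [I^-1 L^2 M T^-3]

Both sides have the same dimensions, so the equation is dimensionally consistent.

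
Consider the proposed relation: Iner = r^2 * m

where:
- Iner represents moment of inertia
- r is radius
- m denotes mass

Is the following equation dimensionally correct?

Yes

Iner (moment of inertia) has dimensions [L^2 M].
r (radius) has dimensions [L].
m (mass) has dimensions [M].

Left side: [L^2 M]
Right side: [L^2 M]

Both sides have the same dimensions, so the equation is dimensionally consistent.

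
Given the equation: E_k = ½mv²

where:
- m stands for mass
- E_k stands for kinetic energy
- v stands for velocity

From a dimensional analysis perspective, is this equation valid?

Yes

m (mass) has dimensions [M].
E_k (kinetic energy) has dimensions [L^2 M T^-2].
v (velocity) has dimensions [L T^-1].

Left side: [L^2 M T^-2]
Right side: [L^2 M T^-2]

Both sides have the same dimensions, so the equation is dimensionally consistent.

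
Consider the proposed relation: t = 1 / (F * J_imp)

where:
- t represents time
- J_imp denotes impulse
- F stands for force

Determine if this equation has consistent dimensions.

No

t (time) has dimensions [T].
J_imp (impulse) has dimensions [L M T^-1].
F (force) has dimensions [L M T^-2].

Left side: [T]
Right side: [L^-2 M^-2 T^3]

The two sides have different dimensions, so the equation is NOT dimensionally consistent.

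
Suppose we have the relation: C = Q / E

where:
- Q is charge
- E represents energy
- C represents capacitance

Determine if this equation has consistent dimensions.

No

Q (charge) has dimensions [I T].
E (energy) has dimensions [L^2 M T^-2].
C (capacitance) has dimensions [I^2 L^-2 M^-1 T^4].

Left side: [I^2 L^-2 M^-1 T^4]
Right side: [I L^-2 M^-1 T^3]

The two sides have different dimensions, so the equation is NOT dimensionally consistent.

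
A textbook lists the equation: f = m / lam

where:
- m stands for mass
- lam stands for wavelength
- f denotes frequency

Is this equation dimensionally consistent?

No

m (mass) has dimensions [M].
lam (wavelength) has dimensions [L].
f (frequency) has dimensions [T^-1].

Left side: [T^-1]
Right side: [L^-1 M]

The two sides have different dimensions, so the equation is NOT dimensionally consistent.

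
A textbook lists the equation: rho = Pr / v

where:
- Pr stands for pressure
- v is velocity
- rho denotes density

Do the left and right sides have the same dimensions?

No

Pr (pressure) has dimensions [L^-1 M T^-2].
v (velocity) has dimensions [L T^-1].
rho (density) has dimensions [L^-3 M].

Left side: [L^-3 M]
Right side: [L^-2 M T^-1]

The two sides have different dimensions, so the equation is NOT dimensionally consistent.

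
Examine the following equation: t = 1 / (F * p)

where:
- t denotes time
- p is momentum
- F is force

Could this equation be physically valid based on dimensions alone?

No

t (time) has dimensions [T].
p (momentum) has dimensions [L M T^-1].
F (force) has dimensions [L M T^-2].

Left side: [T]
Right side: [L^-2 M^-2 T^3]

The two sides have different dimensions, so the equation is NOT dimensionally consistent.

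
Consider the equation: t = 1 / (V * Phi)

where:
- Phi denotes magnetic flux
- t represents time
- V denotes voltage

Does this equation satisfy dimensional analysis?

No

Phi (magnetic flux) has dimensions [I^-1 L^2 M T^-2].
t (time) has dimensions [T].
V (voltage) has dimensions [I^-1 L^2 M T^-3].

Left side: [T]
Right side: [I^2 L^-4 M^-2 T^5]

The two sides have different dimensions, so the equation is NOT dimensionally consistent.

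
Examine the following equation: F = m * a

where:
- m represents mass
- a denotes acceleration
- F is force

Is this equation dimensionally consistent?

Yes

m (mass) has dimensions [M].
a (acceleration) has dimensions [L T^-2].
F (force) has dimensions [L M T^-2].

Left side: [L M T^-2]
Right side: [L M T^-2]

Both sides have the same dimensions, so the equation is dimensionally consistent.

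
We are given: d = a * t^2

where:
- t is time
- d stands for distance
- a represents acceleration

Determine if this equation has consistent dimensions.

Yes

t (time) has dimensions [T].
d (distance) has dimensions [L].
a (acceleration) has dimensions [L T^-2].

Left side: [L]
Right side: [L]

Both sides have the same dimensions, so the equation is dimensionally consistent.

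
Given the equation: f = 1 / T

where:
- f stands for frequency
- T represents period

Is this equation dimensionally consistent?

Yes

f (frequency) has dimensions [T^-1].
T (period) has dimensions [T].

Left side: [T^-1]
Right side: [T^-1]

Both sides have the same dimensions, so the equation is dimensionally consistent.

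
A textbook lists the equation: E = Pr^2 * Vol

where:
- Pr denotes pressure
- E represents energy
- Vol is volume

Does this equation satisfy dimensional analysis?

No

Pr (pressure) has dimensions [L^-1 M T^-2].
E (energy) has dimensions [L^2 M T^-2].
Vol (volume) has dimensions [L^3].

Left side: [L^2 M T^-2]
Right side: [L M^2 T^-4]

The two sides have different dimensions, so the equation is NOT dimensionally consistent.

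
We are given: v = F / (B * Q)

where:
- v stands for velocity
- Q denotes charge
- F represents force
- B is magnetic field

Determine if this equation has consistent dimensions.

Yes

v (velocity) has dimensions [L T^-1].
Q (charge) has dimensions [I T].
F (force) has dimensions [L M T^-2].
B (magnetic field) has dimensions [I^-1 M T^-2].

Left side: [L T^-1]
Right side: [L T^-1]

Both sides have the same dimensions, so the equation is dimensionally consistent.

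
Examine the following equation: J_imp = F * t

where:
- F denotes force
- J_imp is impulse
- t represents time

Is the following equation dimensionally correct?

Yes

F (force) has dimensions [L M T^-2].
J_imp (impulse) has dimensions [L M T^-1].
t (time) has dimensions [T].

Left side: [L M T^-1]
Right side: [L M T^-1]

Both sides have the same dimensions, so the equation is dimensionally consistent.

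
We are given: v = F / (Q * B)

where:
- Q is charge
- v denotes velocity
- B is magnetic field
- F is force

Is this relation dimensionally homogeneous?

Yes

Q (charge) has dimensions [I T].
v (velocity) has dimensions [L T^-1].
B (magnetic field) has dimensions [I^-1 M T^-2].
F (force) has dimensions [L M T^-2].

Left side: [L T^-1]
Right side: [L T^-1]

Both sides have the same dimensions, so the equation is dimensionally consistent.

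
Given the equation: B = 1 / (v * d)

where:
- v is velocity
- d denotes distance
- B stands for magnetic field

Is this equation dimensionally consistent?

No

v (velocity) has dimensions [L T^-1].
d (distance) has dimensions [L].
B (magnetic field) has dimensions [I^-1 M T^-2].

Left side: [I^-1 M T^-2]
Right side: [L^-2 T]

The two sides have different dimensions, so the equation is NOT dimensionally consistent.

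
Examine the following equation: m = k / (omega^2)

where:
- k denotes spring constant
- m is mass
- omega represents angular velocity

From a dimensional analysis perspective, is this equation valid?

Yes

k (spring constant) has dimensions [M T^-2].
m (mass) has dimensions [M].
omega (angular velocity) has dimensions [T^-1].

Left side: [M]
Right side: [M]

Both sides have the same dimensions, so the equation is dimensionally consistent.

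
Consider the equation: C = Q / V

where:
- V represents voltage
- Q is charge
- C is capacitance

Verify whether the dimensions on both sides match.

Yes

V (voltage) has dimensions [I^-1 L^2 M T^-3].
Q (charge) has dimensions [I T].
C (capacitance) has dimensions [I^2 L^-2 M^-1 T^4].

Left side: [I^2 L^-2 M^-1 T^4]
Right side: [I^2 L^-2 M^-1 T^4]

Both sides have the same dimensions, so the equation is dimensionally consistent.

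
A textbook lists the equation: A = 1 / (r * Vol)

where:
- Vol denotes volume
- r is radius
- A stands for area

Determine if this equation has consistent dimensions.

No

Vol (volume) has dimensions [L^3].
r (radius) has dimensions [L].
A (area) has dimensions [L^2].

Left side: [L^2]
Right side: [L^-4]

The two sides have different dimensions, so the equation is NOT dimensionally consistent.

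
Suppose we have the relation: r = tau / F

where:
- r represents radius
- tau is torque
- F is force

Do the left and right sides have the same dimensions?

Yes

r (radius) has dimensions [L].
tau (torque) has dimensions [L^2 M T^-2].
F (force) has dimensions [L M T^-2].

Left side: [L]
Right side: [L]

Both sides have the same dimensions, so the equation is dimensionally consistent.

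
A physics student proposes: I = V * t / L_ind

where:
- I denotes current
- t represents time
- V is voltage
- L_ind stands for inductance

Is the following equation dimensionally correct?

Yes

I (current) has dimensions [I].
t (time) has dimensions [T].
V (voltage) has dimensions [I^-1 L^2 M T^-3].
L_ind (inductance) has dimensions [I^-2 L^2 M T^-2].

Left side: [I]
Right side: [I]

Both sides have the same dimensions, so the equation is dimensionally consistent.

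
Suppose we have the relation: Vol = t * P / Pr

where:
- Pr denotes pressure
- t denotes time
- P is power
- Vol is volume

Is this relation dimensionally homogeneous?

Yes

Pr (pressure) has dimensions [L^-1 M T^-2].
t (time) has dimensions [T].
P (power) has dimensions [L^2 M T^-3].
Vol (volume) has dimensions [L^3].

Left side: [L^3]
Right side: [L^3]

Both sides have the same dimensions, so the equation is dimensionally consistent.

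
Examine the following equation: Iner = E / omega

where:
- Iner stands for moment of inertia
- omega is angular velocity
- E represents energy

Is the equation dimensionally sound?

No

Iner (moment of inertia) has dimensions [L^2 M].
omega (angular velocity) has dimensions [T^-1].
E (energy) has dimensions [L^2 M T^-2].

Left side: [L^2 M]
Right side: [L^2 M T^-1]

The two sides have different dimensions, so the equation is NOT dimensionally consistent.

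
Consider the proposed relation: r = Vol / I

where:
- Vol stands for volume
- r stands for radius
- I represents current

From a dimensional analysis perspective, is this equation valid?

No

Vol (volume) has dimensions [L^3].
r (radius) has dimensions [L].
I (current) has dimensions [I].

Left side: [L]
Right side: [I^-1 L^3]

The two sides have different dimensions, so the equation is NOT dimensionally consistent.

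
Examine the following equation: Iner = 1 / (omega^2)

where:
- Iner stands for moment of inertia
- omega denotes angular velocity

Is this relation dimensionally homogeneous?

No

Iner (moment of inertia) has dimensions [L^2 M].
omega (angular velocity) has dimensions [T^-1].

Left side: [L^2 M]
Right side: [T^2]

The two sides have different dimensions, so the equation is NOT dimensionally consistent.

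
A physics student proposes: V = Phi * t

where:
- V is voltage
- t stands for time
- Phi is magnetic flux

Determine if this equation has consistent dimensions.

No

V (voltage) has dimensions [I^-1 L^2 M T^-3].
t (time) has dimensions [T].
Phi (magnetic flux) has dimensions [I^-1 L^2 M T^-2].

Left side: [I^-1 L^2 M T^-3]
Right side: [I^-1 L^2 M T^-1]

The two sides have different dimensions, so the equation is NOT dimensionally consistent.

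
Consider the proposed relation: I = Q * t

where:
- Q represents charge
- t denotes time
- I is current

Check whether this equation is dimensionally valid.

No

Q (charge) has dimensions [I T].
t (time) has dimensions [T].
I (current) has dimensions [I].

Left side: [I]
Right side: [I T^2]

The two sides have different dimensions, so the equation is NOT dimensionally consistent.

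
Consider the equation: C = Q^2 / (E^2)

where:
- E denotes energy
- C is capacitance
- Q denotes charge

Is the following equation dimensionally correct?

No

E (energy) has dimensions [L^2 M T^-2].
C (capacitance) has dimensions [I^2 L^-2 M^-1 T^4].
Q (charge) has dimensions [I T].

Left side: [I^2 L^-2 M^-1 T^4]
Right side: [I^2 L^-4 M^-2 T^6]

The two sides have different dimensions, so the equation is NOT dimensionally consistent.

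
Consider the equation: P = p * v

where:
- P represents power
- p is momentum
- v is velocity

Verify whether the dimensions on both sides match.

No

P (power) has dimensions [L^2 M T^-3].
p (momentum) has dimensions [L M T^-1].
v (velocity) has dimensions [L T^-1].

Left side: [L^2 M T^-3]
Right side: [L^2 M T^-2]

The two sides have different dimensions, so the equation is NOT dimensionally consistent.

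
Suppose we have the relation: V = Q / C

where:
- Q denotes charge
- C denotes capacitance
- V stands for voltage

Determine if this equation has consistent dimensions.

Yes

Q (charge) has dimensions [I T].
C (capacitance) has dimensions [I^2 L^-2 M^-1 T^4].
V (voltage) has dimensions [I^-1 L^2 M T^-3].

Left side: [I^-1 L^2 M T^-3]
Right side: [I^-1 L^2 M T^-3]

Both sides have the same dimensions, so the equation is dimensionally consistent.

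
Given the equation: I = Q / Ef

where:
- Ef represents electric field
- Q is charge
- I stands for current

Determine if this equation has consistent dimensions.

No

Ef (electric field) has dimensions [I^-1 L M T^-3].
Q (charge) has dimensions [I T].
I (current) has dimensions [I].

Left side: [I]
Right side: [I^2 L^-1 M^-1 T^4]

The two sides have different dimensions, so the equation is NOT dimensionally consistent.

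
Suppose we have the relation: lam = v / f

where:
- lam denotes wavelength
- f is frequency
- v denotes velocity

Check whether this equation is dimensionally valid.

Yes

lam (wavelength) has dimensions [L].
f (frequency) has dimensions [T^-1].
v (velocity) has dimensions [L T^-1].

Left side: [L]
Right side: [L]

Both sides have the same dimensions, so the equation is dimensionally consistent.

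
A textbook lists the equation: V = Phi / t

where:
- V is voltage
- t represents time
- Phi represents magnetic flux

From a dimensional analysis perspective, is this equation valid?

Yes

V (voltage) has dimensions [I^-1 L^2 M T^-3].
t (time) has dimensions [T].
Phi (magnetic flux) has dimensions [I^-1 L^2 M T^-2].

Left side: [I^-1 L^2 M T^-3]
Right side: [I^-1 L^2 M T^-3]

Both sides have the same dimensions, so the equation is dimensionally consistent.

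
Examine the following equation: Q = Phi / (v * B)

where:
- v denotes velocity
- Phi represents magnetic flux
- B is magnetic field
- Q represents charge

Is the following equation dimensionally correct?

No

v (velocity) has dimensions [L T^-1].
Phi (magnetic flux) has dimensions [I^-1 L^2 M T^-2].
B (magnetic field) has dimensions [I^-1 M T^-2].
Q (charge) has dimensions [I T].

Left side: [I T]
Right side: [L T]

The two sides have different dimensions, so the equation is NOT dimensionally consistent.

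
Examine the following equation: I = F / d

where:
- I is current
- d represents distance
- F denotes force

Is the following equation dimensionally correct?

No

I (current) has dimensions [I].
d (distance) has dimensions [L].
F (force) has dimensions [L M T^-2].

Left side: [I]
Right side: [M T^-2]

The two sides have different dimensions, so the equation is NOT dimensionally consistent.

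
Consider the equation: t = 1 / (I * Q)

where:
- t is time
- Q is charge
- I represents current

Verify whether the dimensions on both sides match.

No

t (time) has dimensions [T].
Q (charge) has dimensions [I T].
I (current) has dimensions [I].

Left side: [T]
Right side: [I^-2 T^-1]

The two sides have different dimensions, so the equation is NOT dimensionally consistent.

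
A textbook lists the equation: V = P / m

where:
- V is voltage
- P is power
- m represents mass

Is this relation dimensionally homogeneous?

No

V (voltage) has dimensions [I^-1 L^2 M T^-3].
P (power) has dimensions [L^2 M T^-3].
m (mass) has dimensions [M].

Left side: [I^-1 L^2 M T^-3]
Right side: [L^2 T^-3]

The two sides have different dimensions, so the equation is NOT dimensionally consistent.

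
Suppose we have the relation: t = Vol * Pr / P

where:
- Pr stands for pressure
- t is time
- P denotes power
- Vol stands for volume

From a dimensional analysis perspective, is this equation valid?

Yes

Pr (pressure) has dimensions [L^-1 M T^-2].
t (time) has dimensions [T].
P (power) has dimensions [L^2 M T^-3].
Vol (volume) has dimensions [L^3].

Left side: [T]
Right side: [T]

Both sides have the same dimensions, so the equation is dimensionally consistent.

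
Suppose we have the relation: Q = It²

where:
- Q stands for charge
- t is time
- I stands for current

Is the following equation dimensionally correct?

No

Q (charge) has dimensions [I T].
t (time) has dimensions [T].
I (current) has dimensions [I].

Left side: [I T]
Right side: [I T^2]

The two sides have different dimensions, so the equation is NOT dimensionally consistent.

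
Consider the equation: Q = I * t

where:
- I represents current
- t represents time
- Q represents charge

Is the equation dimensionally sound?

Yes

I (current) has dimensions [I].
t (time) has dimensions [T].
Q (charge) has dimensions [I T].

Left side: [I T]
Right side: [I T]

Both sides have the same dimensions, so the equation is dimensionally consistent.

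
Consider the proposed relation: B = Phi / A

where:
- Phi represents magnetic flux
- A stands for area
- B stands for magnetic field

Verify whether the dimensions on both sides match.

Yes

Phi (magnetic flux) has dimensions [I^-1 L^2 M T^-2].
A (area) has dimensions [L^2].
B (magnetic field) has dimensions [I^-1 M T^-2].

Left side: [I^-1 M T^-2]
Right side: [I^-1 M T^-2]

Both sides have the same dimensions, so the equation is dimensionally consistent.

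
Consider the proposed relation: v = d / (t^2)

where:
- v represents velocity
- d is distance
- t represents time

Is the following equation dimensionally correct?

No

v (velocity) has dimensions [L T^-1].
d (distance) has dimensions [L].
t (time) has dimensions [T].

Left side: [L T^-1]
Right side: [L T^-2]

The two sides have different dimensions, so the equation is NOT dimensionally consistent.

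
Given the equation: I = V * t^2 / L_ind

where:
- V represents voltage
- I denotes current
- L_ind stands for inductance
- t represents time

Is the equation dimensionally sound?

No

V (voltage) has dimensions [I^-1 L^2 M T^-3].
I (current) has dimensions [I].
L_ind (inductance) has dimensions [I^-2 L^2 M T^-2].
t (time) has dimensions [T].

Left side: [I]
Right side: [I T]

The two sides have different dimensions, so the equation is NOT dimensionally consistent.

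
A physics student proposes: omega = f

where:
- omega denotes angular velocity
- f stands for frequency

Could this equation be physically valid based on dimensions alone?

Yes

omega (angular velocity) has dimensions [T^-1].
f (frequency) has dimensions [T^-1].

Left side: [T^-1]
Right side: [T^-1]

Both sides have the same dimensions, so the equation is dimensionally consistent.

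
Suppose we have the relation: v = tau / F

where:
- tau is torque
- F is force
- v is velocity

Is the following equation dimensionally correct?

No

tau (torque) has dimensions [L^2 M T^-2].
F (force) has dimensions [L M T^-2].
v (velocity) has dimensions [L T^-1].

Left side: [L T^-1]
Right side: [L]

The two sides have different dimensions, so the equation is NOT dimensionally consistent.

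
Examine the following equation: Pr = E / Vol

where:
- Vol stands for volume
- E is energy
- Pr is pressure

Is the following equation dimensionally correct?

Yes

Vol (volume) has dimensions [L^3].
E (energy) has dimensions [L^2 M T^-2].
Pr (pressure) has dimensions [L^-1 M T^-2].

Left side: [L^-1 M T^-2]
Right side: [L^-1 M T^-2]

Both sides have the same dimensions, so the equation is dimensionally consistent.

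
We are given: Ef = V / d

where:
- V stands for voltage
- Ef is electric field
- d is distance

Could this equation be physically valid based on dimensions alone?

Yes

V (voltage) has dimensions [I^-1 L^2 M T^-3].
Ef (electric field) has dimensions [I^-1 L M T^-3].
d (distance) has dimensions [L].

Left side: [I^-1 L M T^-3]
Right side: [I^-1 L M T^-3]

Both sides have the same dimensions, so the equation is dimensionally consistent.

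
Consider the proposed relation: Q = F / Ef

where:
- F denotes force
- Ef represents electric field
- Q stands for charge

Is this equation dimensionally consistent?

Yes

F (force) has dimensions [L M T^-2].
Ef (electric field) has dimensions [I^-1 L M T^-3].
Q (charge) has dimensions [I T].

Left side: [I T]
Right side: [I T]

Both sides have the same dimensions, so the equation is dimensionally consistent.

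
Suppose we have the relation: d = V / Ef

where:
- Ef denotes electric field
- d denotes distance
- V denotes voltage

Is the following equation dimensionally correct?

Yes

Ef (electric field) has dimensions [I^-1 L M T^-3].
d (distance) has dimensions [L].
V (voltage) has dimensions [I^-1 L^2 M T^-3].

Left side: [L]
Right side: [L]

Both sides have the same dimensions, so the equation is dimensionally consistent.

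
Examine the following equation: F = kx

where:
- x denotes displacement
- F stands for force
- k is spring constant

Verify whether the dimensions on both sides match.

Yes

x (displacement) has dimensions [L].
F (force) has dimensions [L M T^-2].
k (spring constant) has dimensions [M T^-2].

Left side: [L M T^-2]
Right side: [L M T^-2]

Both sides have the same dimensions, so the equation is dimensionally consistent.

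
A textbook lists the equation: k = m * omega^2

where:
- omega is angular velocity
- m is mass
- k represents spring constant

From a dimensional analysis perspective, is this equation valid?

Yes

omega (angular velocity) has dimensions [T^-1].
m (mass) has dimensions [M].
k (spring constant) has dimensions [M T^-2].

Left side: [M T^-2]
Right side: [M T^-2]

Both sides have the same dimensions, so the equation is dimensionally consistent.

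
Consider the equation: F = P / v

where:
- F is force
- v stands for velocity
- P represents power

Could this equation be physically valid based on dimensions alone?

Yes

F (force) has dimensions [L M T^-2].
v (velocity) has dimensions [L T^-1].
P (power) has dimensions [L^2 M T^-3].

Left side: [L M T^-2]
Right side: [L M T^-2]

Both sides have the same dimensions, so the equation is dimensionally consistent.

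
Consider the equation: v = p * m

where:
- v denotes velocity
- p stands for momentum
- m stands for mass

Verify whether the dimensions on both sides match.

No

v (velocity) has dimensions [L T^-1].
p (momentum) has dimensions [L M T^-1].
m (mass) has dimensions [M].

Left side: [L T^-1]
Right side: [L M^2 T^-1]

The two sides have different dimensions, so the equation is NOT dimensionally consistent.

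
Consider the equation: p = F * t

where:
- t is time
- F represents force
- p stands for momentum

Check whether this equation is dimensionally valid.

Yes

t (time) has dimensions [T].
F (force) has dimensions [L M T^-2].
p (momentum) has dimensions [L M T^-1].

Left side: [L M T^-1]
Right side: [L M T^-1]

Both sides have the same dimensions, so the equation is dimensionally consistent.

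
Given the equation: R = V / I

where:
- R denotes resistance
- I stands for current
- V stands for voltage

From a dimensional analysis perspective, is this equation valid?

Yes

R (resistance) has dimensions [I^-2 L^2 M T^-3].
I (current) has dimensions [I].
V (voltage) has dimensions [I^-1 L^2 M T^-3].

Left side: [I^-2 L^2 M T^-3]
Right side: [I^-2 L^2 M T^-3]

Both sides have the same dimensions, so the equation is dimensionally consistent.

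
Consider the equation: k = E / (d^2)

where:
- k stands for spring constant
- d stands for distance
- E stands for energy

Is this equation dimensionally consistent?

Yes

k (spring constant) has dimensions [M T^-2].
d (distance) has dimensions [L].
E (energy) has dimensions [L^2 M T^-2].

Left side: [M T^-2]
Right side: [M T^-2]

Both sides have the same dimensions, so the equation is dimensionally consistent.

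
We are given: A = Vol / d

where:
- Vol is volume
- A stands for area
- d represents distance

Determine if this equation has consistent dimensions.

Yes

Vol (volume) has dimensions [L^3].
A (area) has dimensions [L^2].
d (distance) has dimensions [L].

Left side: [L^2]
Right side: [L^2]

Both sides have the same dimensions, so the equation is dimensionally consistent.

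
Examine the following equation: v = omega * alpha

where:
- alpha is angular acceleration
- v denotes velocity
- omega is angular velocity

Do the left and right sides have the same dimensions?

No

alpha (angular acceleration) has dimensions [T^-2].
v (velocity) has dimensions [L T^-1].
omega (angular velocity) has dimensions [T^-1].

Left side: [L T^-1]
Right side: [T^-3]

The two sides have different dimensions, so the equation is NOT dimensionally consistent.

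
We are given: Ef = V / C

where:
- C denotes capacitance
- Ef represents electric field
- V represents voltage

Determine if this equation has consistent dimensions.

No

C (capacitance) has dimensions [I^2 L^-2 M^-1 T^4].
Ef (electric field) has dimensions [I^-1 L M T^-3].
V (voltage) has dimensions [I^-1 L^2 M T^-3].

Left side: [I^-1 L M T^-3]
Right side: [I^-3 L^4 M^2 T^-7]

The two sides have different dimensions, so the equation is NOT dimensionally consistent.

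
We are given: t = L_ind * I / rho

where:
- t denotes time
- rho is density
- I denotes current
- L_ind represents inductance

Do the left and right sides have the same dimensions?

No

t (time) has dimensions [T].
rho (density) has dimensions [L^-3 M].
I (current) has dimensions [I].
L_ind (inductance) has dimensions [I^-2 L^2 M T^-2].

Left side: [T]
Right side: [I^-1 L^5 T^-2]

The two sides have different dimensions, so the equation is NOT dimensionally consistent.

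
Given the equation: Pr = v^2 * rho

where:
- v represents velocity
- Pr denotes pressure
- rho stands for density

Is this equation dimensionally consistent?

Yes

v (velocity) has dimensions [L T^-1].
Pr (pressure) has dimensions [L^-1 M T^-2].
rho (density) has dimensions [L^-3 M].

Left side: [L^-1 M T^-2]
Right side: [L^-1 M T^-2]

Both sides have the same dimensions, so the equation is dimensionally consistent.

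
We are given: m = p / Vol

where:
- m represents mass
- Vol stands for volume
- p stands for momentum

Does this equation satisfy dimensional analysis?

No

m (mass) has dimensions [M].
Vol (volume) has dimensions [L^3].
p (momentum) has dimensions [L M T^-1].

Left side: [M]
Right side: [L^-2 M T^-1]

The two sides have different dimensions, so the equation is NOT dimensionally consistent.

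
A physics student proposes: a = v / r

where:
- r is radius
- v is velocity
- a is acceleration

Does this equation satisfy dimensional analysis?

No

r (radius) has dimensions [L].
v (velocity) has dimensions [L T^-1].
a (acceleration) has dimensions [L T^-2].

Left side: [L T^-2]
Right side: [T^-1]

The two sides have different dimensions, so the equation is NOT dimensionally consistent.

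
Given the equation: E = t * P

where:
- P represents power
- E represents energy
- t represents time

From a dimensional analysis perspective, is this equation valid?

Yes

P (power) has dimensions [L^2 M T^-3].
E (energy) has dimensions [L^2 M T^-2].
t (time) has dimensions [T].

Left side: [L^2 M T^-2]
Right side: [L^2 M T^-2]

Both sides have the same dimensions, so the equation is dimensionally consistent.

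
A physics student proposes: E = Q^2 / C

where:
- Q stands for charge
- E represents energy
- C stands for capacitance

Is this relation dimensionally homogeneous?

Yes

Q (charge) has dimensions [I T].
E (energy) has dimensions [L^2 M T^-2].
C (capacitance) has dimensions [I^2 L^-2 M^-1 T^4].

Left side: [L^2 M T^-2]
Right side: [L^2 M T^-2]

Both sides have the same dimensions, so the equation is dimensionally consistent.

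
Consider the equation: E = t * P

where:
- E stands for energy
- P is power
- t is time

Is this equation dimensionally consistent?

Yes

E (energy) has dimensions [L^2 M T^-2].
P (power) has dimensions [L^2 M T^-3].
t (time) has dimensions [T].

Left side: [L^2 M T^-2]
Right side: [L^2 M T^-2]

Both sides have the same dimensions, so the equation is dimensionally consistent.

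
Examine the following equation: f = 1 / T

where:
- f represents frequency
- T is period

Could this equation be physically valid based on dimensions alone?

Yes

f (frequency) has dimensions [T^-1].
T (period) has dimensions [T].

Left side: [T^-1]
Right side: [T^-1]

Both sides have the same dimensions, so the equation is dimensionally consistent.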